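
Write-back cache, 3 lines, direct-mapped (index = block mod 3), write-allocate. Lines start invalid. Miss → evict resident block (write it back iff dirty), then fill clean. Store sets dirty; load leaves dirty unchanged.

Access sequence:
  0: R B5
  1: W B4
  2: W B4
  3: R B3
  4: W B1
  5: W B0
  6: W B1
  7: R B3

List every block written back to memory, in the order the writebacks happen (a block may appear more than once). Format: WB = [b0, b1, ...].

WB = [4, 0]

0: R B5 → L2 miss [-]
1: W B4 → L1 miss [D]
2: W B4 → L1 hit [D]
3: R B3 → L0 miss [-]
4: W B1 → L1 miss wb→B4 [D]
5: W B0 → L0 miss [D]
6: W B1 → L1 hit [D]
7: R B3 → L0 miss wb→B0 [-]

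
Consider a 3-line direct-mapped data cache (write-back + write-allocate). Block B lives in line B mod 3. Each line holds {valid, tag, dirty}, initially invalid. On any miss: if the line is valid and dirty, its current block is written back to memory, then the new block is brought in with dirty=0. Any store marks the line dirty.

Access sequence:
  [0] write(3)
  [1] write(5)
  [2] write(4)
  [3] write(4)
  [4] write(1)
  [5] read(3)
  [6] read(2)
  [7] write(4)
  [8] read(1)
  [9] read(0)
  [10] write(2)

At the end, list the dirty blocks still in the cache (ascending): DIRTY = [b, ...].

DIRTY = [2]

0: W B3 -> L0 miss  d=D]
1: W B5 -> L2 miss  d=D]
2: W B4 -> L1 miss  d=D]
3: W B4 -> L1 hit  d=D]
4: W B1 -> L1 miss wb->B4  d=D]
5: R B3 -> L0 hit  d=D]
6: R B2 -> L2 miss wb->B5  d=-]
7: W B4 -> L1 miss wb->B1  d=D]
8: R B1 -> L1 miss wb->B4  d=-]
9: R B0 -> L0 miss wb->B3  d=-]
10: W B2 -> L2 hit  d=D]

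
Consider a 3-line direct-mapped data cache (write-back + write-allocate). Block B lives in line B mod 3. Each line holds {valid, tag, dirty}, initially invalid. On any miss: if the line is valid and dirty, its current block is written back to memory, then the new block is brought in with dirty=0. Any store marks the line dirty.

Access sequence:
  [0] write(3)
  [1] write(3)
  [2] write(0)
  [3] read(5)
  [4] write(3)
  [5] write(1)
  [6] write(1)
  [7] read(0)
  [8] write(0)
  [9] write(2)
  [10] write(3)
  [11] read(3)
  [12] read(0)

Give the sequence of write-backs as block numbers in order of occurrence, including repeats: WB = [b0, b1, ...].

WB = [3, 0, 3, 0, 3]

  0 | W B3 → L0 miss [D]
  1 | W B3 → L0 hit [D]
  2 | W B0 → L0 miss wb→B3 [D]
  3 | R B5 → L2 miss [-]
  4 | W B3 → L0 miss wb→B0 [D]
  5 | W B1 → L1 miss [D]
  6 | W B1 → L1 hit [D]
  7 | R B0 → L0 miss wb→B3 [-]
  8 | W B0 → L0 hit [D]
  9 | W B2 → L2 miss [D]
  10 | W B3 → L0 miss wb→B0 [D]
  11 | R B3 → L0 hit [D]
  12 | R B0 → L0 miss wb→B3 [-]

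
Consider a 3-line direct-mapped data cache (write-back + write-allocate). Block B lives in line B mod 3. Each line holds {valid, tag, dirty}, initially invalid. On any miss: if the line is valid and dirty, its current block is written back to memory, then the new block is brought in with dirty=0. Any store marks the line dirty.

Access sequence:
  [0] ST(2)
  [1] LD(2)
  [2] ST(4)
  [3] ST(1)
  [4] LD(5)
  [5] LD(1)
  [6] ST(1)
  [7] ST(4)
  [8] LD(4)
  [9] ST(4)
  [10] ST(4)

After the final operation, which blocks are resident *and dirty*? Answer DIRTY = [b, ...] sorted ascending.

0: W B2 → L2 miss [D]
1: R B2 → L2 hit [D]
2: W B4 → L1 miss [D]
3: W B1 → L1 miss wb→B4 [D]
4: R B5 → L2 miss wb→B2 [-]
5: R B1 → L1 hit [D]
6: W B1 → L1 hit [D]
7: W B4 → L1 miss wb→B1 [D]
8: R B4 → L1 hit [D]
9: W B4 → L1 hit [D]
10: W B4 → L1 hit [D]

DIRTY = [4]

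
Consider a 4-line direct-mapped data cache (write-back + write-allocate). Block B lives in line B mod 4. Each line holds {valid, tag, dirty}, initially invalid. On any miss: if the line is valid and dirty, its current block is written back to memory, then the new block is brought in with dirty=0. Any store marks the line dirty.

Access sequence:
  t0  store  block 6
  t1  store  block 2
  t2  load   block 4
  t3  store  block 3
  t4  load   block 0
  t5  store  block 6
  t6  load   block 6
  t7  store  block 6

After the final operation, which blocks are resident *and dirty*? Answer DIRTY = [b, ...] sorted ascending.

DIRTY = [3, 6]

  0 | W B6 → L2 miss [D]
  1 | W B2 → L2 miss wb→B6 [D]
  2 | R B4 → L0 miss [-]
  3 | W B3 → L3 miss [D]
  4 | R B0 → L0 miss [-]
  5 | W B6 → L2 miss wb→B2 [D]
  6 | R B6 → L2 hit [D]
  7 | W B6 → L2 hit [D]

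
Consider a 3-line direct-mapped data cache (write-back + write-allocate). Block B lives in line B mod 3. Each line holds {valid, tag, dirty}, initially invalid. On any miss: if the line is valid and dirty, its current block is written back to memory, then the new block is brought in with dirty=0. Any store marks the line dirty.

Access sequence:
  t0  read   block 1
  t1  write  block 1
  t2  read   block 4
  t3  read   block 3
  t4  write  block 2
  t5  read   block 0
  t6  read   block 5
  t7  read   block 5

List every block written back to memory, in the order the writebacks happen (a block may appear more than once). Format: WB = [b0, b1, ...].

WB = [1, 2]

0: R B1 -> L1 miss  d=-]
1: W B1 -> L1 hit  d=D]
2: R B4 -> L1 miss wb->B1  d=-]
3: R B3 -> L0 miss  d=-]
4: W B2 -> L2 miss  d=D]
5: R B0 -> L0 miss  d=-]
6: R B5 -> L2 miss wb->B2  d=-]
7: R B5 -> L2 hit  d=-]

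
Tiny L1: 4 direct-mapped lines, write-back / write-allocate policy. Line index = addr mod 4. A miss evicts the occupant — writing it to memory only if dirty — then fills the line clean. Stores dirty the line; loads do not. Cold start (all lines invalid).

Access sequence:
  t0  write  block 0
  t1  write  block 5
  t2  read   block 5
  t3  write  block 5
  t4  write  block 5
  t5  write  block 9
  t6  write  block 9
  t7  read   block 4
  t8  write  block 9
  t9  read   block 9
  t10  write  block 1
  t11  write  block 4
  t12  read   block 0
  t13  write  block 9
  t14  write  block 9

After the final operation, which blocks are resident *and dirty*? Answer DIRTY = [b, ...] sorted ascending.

  0 | W B0 → L0 miss [D]
  1 | W B5 → L1 miss [D]
  2 | R B5 → L1 hit [D]
  3 | W B5 → L1 hit [D]
  4 | W B5 → L1 hit [D]
  5 | W B9 → L1 miss wb→B5 [D]
  6 | W B9 → L1 hit [D]
  7 | R B4 → L0 miss wb→B0 [-]
  8 | W B9 → L1 hit [D]
  9 | R B9 → L1 hit [D]
  10 | W B1 → L1 miss wb→B9 [D]
  11 | W B4 → L0 hit [D]
  12 | R B0 → L0 miss wb→B4 [-]
  13 | W B9 → L1 miss wb→B1 [D]
  14 | W B9 → L1 hit [D]

DIRTY = [9]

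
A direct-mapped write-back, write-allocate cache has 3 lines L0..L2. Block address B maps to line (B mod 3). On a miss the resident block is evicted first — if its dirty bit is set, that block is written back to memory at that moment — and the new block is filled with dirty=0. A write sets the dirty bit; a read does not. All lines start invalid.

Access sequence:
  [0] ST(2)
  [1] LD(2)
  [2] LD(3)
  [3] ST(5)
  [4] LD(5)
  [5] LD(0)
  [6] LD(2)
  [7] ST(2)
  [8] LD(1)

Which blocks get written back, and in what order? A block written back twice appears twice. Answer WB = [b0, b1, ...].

WB = [2, 5]

  0 | W B2 → L2 miss [D]
  1 | R B2 → L2 hit [D]
  2 | R B3 → L0 miss [-]
  3 | W B5 → L2 miss wb→B2 [D]
  4 | R B5 → L2 hit [D]
  5 | R B0 → L0 miss [-]
  6 | R B2 → L2 miss wb→B5 [-]
  7 | W B2 → L2 hit [D]
  8 | R B1 → L1 miss [-]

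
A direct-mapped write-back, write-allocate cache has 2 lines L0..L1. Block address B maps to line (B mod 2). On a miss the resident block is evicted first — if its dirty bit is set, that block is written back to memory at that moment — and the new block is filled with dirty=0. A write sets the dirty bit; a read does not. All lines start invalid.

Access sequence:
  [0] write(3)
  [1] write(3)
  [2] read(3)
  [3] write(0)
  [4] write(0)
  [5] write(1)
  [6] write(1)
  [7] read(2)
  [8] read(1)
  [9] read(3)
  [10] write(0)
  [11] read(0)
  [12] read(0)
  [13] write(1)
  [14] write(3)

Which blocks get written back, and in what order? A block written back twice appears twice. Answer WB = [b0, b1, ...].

WB = [3, 0, 1, 1]

  0 | W B3 → L1 miss [D]
  1 | W B3 → L1 hit [D]
  2 | R B3 → L1 hit [D]
  3 | W B0 → L0 miss [D]
  4 | W B0 → L0 hit [D]
  5 | W B1 → L1 miss wb→B3 [D]
  6 | W B1 → L1 hit [D]
  7 | R B2 → L0 miss wb→B0 [-]
  8 | R B1 → L1 hit [D]
  9 | R B3 → L1 miss wb→B1 [-]
  10 | W B0 → L0 miss [D]
  11 | R B0 → L0 hit [D]
  12 | R B0 → L0 hit [D]
  13 | W B1 → L1 miss [D]
  14 | W B3 → L1 miss wb→B1 [D]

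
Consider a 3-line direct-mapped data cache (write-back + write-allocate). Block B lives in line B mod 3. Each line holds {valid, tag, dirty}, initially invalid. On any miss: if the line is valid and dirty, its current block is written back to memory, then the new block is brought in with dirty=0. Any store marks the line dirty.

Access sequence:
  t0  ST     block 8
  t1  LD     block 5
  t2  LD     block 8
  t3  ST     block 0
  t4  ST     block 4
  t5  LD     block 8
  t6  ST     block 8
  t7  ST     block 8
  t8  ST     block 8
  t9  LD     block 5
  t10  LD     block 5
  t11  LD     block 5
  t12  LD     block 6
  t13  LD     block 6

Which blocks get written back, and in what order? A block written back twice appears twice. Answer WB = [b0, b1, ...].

0: W B8 → L2 miss [D]
1: R B5 → L2 miss wb→B8 [-]
2: R B8 → L2 miss [-]
3: W B0 → L0 miss [D]
4: W B4 → L1 miss [D]
5: R B8 → L2 hit [-]
6: W B8 → L2 hit [D]
7: W B8 → L2 hit [D]
8: W B8 → L2 hit [D]
9: R B5 → L2 miss wb→B8 [-]
10: R B5 → L2 hit [-]
11: R B5 → L2 hit [-]
12: R B6 → L0 miss wb→B0 [-]
13: R B6 → L0 hit [-]

WB = [8, 8, 0]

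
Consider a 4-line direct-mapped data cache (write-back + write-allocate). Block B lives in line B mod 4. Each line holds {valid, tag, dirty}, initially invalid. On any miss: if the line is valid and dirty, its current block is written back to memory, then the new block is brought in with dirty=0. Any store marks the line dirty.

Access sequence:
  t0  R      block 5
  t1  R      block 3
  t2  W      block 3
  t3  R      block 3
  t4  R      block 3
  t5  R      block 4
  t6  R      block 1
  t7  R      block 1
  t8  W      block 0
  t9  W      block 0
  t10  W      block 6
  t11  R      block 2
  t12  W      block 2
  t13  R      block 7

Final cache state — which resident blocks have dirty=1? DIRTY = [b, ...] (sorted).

DIRTY = [0, 2]

0: R B5 -> L1 miss  d=-]
1: R B3 -> L3 miss  d=-]
2: W B3 -> L3 hit  d=D]
3: R B3 -> L3 hit  d=D]
4: R B3 -> L3 hit  d=D]
5: R B4 -> L0 miss  d=-]
6: R B1 -> L1 miss  d=-]
7: R B1 -> L1 hit  d=-]
8: W B0 -> L0 miss  d=D]
9: W B0 -> L0 hit  d=D]
10: W B6 -> L2 miss  d=D]
11: R B2 -> L2 miss wb->B6  d=-]
12: W B2 -> L2 hit  d=D]
13: R B7 -> L3 miss wb->B3  d=-]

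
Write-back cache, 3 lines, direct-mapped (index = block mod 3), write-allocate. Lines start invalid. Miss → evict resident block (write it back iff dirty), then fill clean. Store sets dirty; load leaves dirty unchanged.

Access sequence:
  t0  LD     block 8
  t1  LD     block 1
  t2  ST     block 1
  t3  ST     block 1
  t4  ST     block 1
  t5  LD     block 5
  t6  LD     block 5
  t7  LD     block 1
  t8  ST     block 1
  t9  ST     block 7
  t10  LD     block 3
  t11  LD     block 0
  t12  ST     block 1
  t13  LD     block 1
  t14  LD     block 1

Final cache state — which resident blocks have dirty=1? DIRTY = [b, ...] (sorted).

  0 | R B8 → L2 miss [-]
  1 | R B1 → L1 miss [-]
  2 | W B1 → L1 hit [D]
  3 | W B1 → L1 hit [D]
  4 | W B1 → L1 hit [D]
  5 | R B5 → L2 miss [-]
  6 | R B5 → L2 hit [-]
  7 | R B1 → L1 hit [D]
  8 | W B1 → L1 hit [D]
  9 | W B7 → L1 miss wb→B1 [D]
  10 | R B3 → L0 miss [-]
  11 | R B0 → L0 miss [-]
  12 | W B1 → L1 miss wb→B7 [D]
  13 | R B1 → L1 hit [D]
  14 | R B1 → L1 hit [D]

DIRTY = [1]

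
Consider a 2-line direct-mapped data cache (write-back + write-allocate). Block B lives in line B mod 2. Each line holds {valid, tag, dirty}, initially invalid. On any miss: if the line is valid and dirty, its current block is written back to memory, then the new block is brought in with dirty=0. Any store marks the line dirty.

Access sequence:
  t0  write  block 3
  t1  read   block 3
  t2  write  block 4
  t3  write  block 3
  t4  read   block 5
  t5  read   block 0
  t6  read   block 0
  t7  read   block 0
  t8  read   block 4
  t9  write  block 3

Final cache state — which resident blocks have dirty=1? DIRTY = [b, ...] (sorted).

0: W B3 -> L1 miss  d=D]
1: R B3 -> L1 hit  d=D]
2: W B4 -> L0 miss  d=D]
3: W B3 -> L1 hit  d=D]
4: R B5 -> L1 miss wb->B3  d=-]
5: R B0 -> L0 miss wb->B4  d=-]
6: R B0 -> L0 hit  d=-]
7: R B0 -> L0 hit  d=-]
8: R B4 -> L0 miss  d=-]
9: W B3 -> L1 miss  d=D]

DIRTY = [3]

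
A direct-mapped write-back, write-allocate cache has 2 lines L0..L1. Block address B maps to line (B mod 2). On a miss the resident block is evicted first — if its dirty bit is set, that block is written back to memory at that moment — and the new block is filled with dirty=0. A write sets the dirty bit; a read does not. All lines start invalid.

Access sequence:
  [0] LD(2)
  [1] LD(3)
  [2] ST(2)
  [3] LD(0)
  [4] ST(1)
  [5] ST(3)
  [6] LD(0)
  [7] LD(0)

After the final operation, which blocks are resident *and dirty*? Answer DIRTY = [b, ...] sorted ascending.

DIRTY = [3]

0: R B2 -> L0 miss  d=-]
1: R B3 -> L1 miss  d=-]
2: W B2 -> L0 hit  d=D]
3: R B0 -> L0 miss wb->B2  d=-]
4: W B1 -> L1 miss  d=D]
5: W B3 -> L1 miss wb->B1  d=D]
6: R B0 -> L0 hit  d=-]
7: R B0 -> L0 hit  d=-]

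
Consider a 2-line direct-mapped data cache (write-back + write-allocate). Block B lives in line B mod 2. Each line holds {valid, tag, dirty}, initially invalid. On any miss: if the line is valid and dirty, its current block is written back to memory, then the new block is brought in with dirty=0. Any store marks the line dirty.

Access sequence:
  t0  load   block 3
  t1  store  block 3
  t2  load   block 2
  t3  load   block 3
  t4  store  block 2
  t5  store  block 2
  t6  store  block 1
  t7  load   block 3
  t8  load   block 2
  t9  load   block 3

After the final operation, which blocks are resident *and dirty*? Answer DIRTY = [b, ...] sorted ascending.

DIRTY = [2]

  0 | R B3 → L1 miss [-]
  1 | W B3 → L1 hit [D]
  2 | R B2 → L0 miss [-]
  3 | R B3 → L1 hit [D]
  4 | W B2 → L0 hit [D]
  5 | W B2 → L0 hit [D]
  6 | W B1 → L1 miss wb→B3 [D]
  7 | R B3 → L1 miss wb→B1 [-]
  8 | R B2 → L0 hit [D]
  9 | R B3 → L1 hit [-]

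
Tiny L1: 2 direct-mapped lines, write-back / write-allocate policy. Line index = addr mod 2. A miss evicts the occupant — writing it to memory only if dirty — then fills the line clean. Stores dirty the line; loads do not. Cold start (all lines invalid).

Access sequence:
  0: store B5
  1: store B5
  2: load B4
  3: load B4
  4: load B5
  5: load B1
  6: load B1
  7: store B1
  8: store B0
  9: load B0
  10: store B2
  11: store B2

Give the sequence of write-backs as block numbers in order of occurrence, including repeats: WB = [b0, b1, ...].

0: W B5 → L1 miss [D]
1: W B5 → L1 hit [D]
2: R B4 → L0 miss [-]
3: R B4 → L0 hit [-]
4: R B5 → L1 hit [D]
5: R B1 → L1 miss wb→B5 [-]
6: R B1 → L1 hit [-]
7: W B1 → L1 hit [D]
8: W B0 → L0 miss [D]
9: R B0 → L0 hit [D]
10: W B2 → L0 miss wb→B0 [D]
11: W B2 → L0 hit [D]

WB = [5, 0]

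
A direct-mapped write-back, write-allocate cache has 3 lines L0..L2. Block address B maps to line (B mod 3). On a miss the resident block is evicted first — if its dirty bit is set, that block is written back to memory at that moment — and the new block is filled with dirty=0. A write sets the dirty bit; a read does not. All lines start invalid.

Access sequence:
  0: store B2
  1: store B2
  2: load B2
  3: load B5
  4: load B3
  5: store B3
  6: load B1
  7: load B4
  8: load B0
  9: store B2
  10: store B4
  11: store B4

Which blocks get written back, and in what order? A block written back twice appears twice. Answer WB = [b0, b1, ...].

WB = [2, 3]

0: W B2 -> L2 miss  d=D]
1: W B2 -> L2 hit  d=D]
2: R B2 -> L2 hit  d=D]
3: R B5 -> L2 miss wb->B2  d=-]
4: R B3 -> L0 miss  d=-]
5: W B3 -> L0 hit  d=D]
6: R B1 -> L1 miss  d=-]
7: R B4 -> L1 miss  d=-]
8: R B0 -> L0 miss wb->B3  d=-]
9: W B2 -> L2 miss  d=D]
10: W B4 -> L1 hit  d=D]
11: W B4 -> L1 hit  d=D]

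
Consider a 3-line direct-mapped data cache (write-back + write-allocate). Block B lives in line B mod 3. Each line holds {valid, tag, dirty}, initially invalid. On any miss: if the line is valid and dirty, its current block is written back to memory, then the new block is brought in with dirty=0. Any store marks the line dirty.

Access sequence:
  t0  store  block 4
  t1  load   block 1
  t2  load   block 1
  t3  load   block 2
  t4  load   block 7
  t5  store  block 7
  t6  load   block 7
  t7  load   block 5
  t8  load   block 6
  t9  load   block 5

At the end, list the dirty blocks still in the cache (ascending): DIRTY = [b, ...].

0: W B4 -> L1 miss  d=D]
1: R B1 -> L1 miss wb->B4  d=-]
2: R B1 -> L1 hit  d=-]
3: R B2 -> L2 miss  d=-]
4: R B7 -> L1 miss  d=-]
5: W B7 -> L1 hit  d=D]
6: R B7 -> L1 hit  d=D]
7: R B5 -> L2 miss  d=-]
8: R B6 -> L0 miss  d=-]
9: R B5 -> L2 hit  d=-]

DIRTY = [7]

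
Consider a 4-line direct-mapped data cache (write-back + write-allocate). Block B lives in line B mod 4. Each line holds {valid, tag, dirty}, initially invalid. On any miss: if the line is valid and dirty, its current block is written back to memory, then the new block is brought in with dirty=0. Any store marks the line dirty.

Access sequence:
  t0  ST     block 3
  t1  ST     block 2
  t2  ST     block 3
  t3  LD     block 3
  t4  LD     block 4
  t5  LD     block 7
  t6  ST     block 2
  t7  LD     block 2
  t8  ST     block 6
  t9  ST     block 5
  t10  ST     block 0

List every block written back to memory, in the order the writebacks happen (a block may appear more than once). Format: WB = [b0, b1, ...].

0: W B3 -> L3 miss  d=D]
1: W B2 -> L2 miss  d=D]
2: W B3 -> L3 hit  d=D]
3: R B3 -> L3 hit  d=D]
4: R B4 -> L0 miss  d=-]
5: R B7 -> L3 miss wb->B3  d=-]
6: W B2 -> L2 hit  d=D]
7: R B2 -> L2 hit  d=D]
8: W B6 -> L2 miss wb->B2  d=D]
9: W B5 -> L1 miss  d=D]
10: W B0 -> L0 miss  d=D]

WB = [3, 2]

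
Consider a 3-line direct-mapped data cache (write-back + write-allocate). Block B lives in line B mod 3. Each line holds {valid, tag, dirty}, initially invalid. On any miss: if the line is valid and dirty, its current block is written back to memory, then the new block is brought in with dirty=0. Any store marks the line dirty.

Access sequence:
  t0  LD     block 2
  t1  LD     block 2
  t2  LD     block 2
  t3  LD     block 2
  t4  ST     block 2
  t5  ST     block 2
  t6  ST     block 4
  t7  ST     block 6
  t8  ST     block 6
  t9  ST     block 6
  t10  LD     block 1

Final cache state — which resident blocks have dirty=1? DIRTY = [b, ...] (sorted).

0: R B2 → L2 miss [-]
1: R B2 → L2 hit [-]
2: R B2 → L2 hit [-]
3: R B2 → L2 hit [-]
4: W B2 → L2 hit [D]
5: W B2 → L2 hit [D]
6: W B4 → L1 miss [D]
7: W B6 → L0 miss [D]
8: W B6 → L0 hit [D]
9: W B6 → L0 hit [D]
10: R B1 → L1 miss wb→B4 [-]

DIRTY = [2, 6]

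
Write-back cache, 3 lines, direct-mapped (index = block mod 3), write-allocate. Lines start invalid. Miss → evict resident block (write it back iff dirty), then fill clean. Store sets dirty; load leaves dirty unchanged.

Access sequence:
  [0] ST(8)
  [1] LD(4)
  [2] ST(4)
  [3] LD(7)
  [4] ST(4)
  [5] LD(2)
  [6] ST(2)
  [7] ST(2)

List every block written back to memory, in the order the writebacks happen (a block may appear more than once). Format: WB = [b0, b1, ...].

0: W B8 -> L2 miss  d=D]
1: R B4 -> L1 miss  d=-]
2: W B4 -> L1 hit  d=D]
3: R B7 -> L1 miss wb->B4  d=-]
4: W B4 -> L1 miss  d=D]
5: R B2 -> L2 miss wb->B8  d=-]
6: W B2 -> L2 hit  d=D]
7: W B2 -> L2 hit  d=D]

WB = [4, 8]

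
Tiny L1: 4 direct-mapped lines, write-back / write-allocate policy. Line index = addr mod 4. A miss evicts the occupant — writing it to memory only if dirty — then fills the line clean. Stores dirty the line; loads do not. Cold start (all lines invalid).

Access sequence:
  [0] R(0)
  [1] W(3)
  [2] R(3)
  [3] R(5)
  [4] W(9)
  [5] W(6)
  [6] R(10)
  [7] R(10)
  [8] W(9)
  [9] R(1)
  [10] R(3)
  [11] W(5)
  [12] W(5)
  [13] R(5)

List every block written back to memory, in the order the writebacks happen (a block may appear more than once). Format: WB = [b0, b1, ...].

WB = [6, 9]

  0 | R B0 → L0 miss [-]
  1 | W B3 → L3 miss [D]
  2 | R B3 → L3 hit [D]
  3 | R B5 → L1 miss [-]
  4 | W B9 → L1 miss [D]
  5 | W B6 → L2 miss [D]
  6 | R B10 → L2 miss wb→B6 [-]
  7 | R B10 → L2 hit [-]
  8 | W B9 → L1 hit [D]
  9 | R B1 → L1 miss wb→B9 [-]
  10 | R B3 → L3 hit [D]
  11 | W B5 → L1 miss [D]
  12 | W B5 → L1 hit [D]
  13 | R B5 → L1 hit [D]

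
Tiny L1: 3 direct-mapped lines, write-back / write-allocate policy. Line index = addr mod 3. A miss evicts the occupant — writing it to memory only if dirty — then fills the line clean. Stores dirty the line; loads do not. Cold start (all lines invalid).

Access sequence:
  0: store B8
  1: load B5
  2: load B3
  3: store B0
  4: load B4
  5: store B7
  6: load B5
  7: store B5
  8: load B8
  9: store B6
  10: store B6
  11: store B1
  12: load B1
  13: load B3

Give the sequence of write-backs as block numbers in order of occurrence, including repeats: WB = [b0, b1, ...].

0: W B8 -> L2 miss  d=D]
1: R B5 -> L2 miss wb->B8  d=-]
2: R B3 -> L0 miss  d=-]
3: W B0 -> L0 miss  d=D]
4: R B4 -> L1 miss  d=-]
5: W B7 -> L1 miss  d=D]
6: R B5 -> L2 hit  d=-]
7: W B5 -> L2 hit  d=D]
8: R B8 -> L2 miss wb->B5  d=-]
9: W B6 -> L0 miss wb->B0  d=D]
10: W B6 -> L0 hit  d=D]
11: W B1 -> L1 miss wb->B7  d=D]
12: R B1 -> L1 hit  d=D]
13: R B3 -> L0 miss wb->B6  d=-]

WB = [8, 5, 0, 7, 6]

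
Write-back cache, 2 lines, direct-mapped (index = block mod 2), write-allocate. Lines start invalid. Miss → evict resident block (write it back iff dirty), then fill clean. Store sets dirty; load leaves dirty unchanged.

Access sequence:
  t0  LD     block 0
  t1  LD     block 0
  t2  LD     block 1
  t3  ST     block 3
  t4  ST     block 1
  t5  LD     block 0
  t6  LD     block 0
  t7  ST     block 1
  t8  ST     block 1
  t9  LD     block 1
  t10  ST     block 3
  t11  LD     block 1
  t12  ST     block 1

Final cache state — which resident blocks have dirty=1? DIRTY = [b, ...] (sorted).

DIRTY = [1]

0: R B0 → L0 miss [-]
1: R B0 → L0 hit [-]
2: R B1 → L1 miss [-]
3: W B3 → L1 miss [D]
4: W B1 → L1 miss wb→B3 [D]
5: R B0 → L0 hit [-]
6: R B0 → L0 hit [-]
7: W B1 → L1 hit [D]
8: W B1 → L1 hit [D]
9: R B1 → L1 hit [D]
10: W B3 → L1 miss wb→B1 [D]
11: R B1 → L1 miss wb→B3 [-]
12: W B1 → L1 hit [D]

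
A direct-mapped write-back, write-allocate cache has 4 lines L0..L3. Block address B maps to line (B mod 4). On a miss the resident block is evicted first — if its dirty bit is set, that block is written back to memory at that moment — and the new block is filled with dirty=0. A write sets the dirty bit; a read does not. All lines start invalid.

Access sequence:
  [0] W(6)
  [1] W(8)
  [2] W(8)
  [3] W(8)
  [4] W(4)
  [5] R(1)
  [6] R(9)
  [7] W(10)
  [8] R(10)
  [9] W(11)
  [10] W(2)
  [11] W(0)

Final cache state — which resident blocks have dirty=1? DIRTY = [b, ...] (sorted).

0: W B6 -> L2 miss  d=D]
1: W B8 -> L0 miss  d=D]
2: W B8 -> L0 hit  d=D]
3: W B8 -> L0 hit  d=D]
4: W B4 -> L0 miss wb->B8  d=D]
5: R B1 -> L1 miss  d=-]
6: R B9 -> L1 miss  d=-]
7: W B10 -> L2 miss wb->B6  d=D]
8: R B10 -> L2 hit  d=D]
9: W B11 -> L3 miss  d=D]
10: W B2 -> L2 miss wb->B10  d=D]
11: W B0 -> L0 miss wb->B4  d=D]

DIRTY = [0, 2, 11]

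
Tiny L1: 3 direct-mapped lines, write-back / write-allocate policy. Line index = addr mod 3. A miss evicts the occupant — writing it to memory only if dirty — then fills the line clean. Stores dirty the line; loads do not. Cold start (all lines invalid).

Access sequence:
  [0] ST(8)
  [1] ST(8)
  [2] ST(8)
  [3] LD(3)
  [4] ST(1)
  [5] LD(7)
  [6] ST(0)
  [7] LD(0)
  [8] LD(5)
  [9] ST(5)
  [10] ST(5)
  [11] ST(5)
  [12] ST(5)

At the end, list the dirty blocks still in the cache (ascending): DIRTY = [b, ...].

0: W B8 → L2 miss [D]
1: W B8 → L2 hit [D]
2: W B8 → L2 hit [D]
3: R B3 → L0 miss [-]
4: W B1 → L1 miss [D]
5: R B7 → L1 miss wb→B1 [-]
6: W B0 → L0 miss [D]
7: R B0 → L0 hit [D]
8: R B5 → L2 miss wb→B8 [-]
9: W B5 → L2 hit [D]
10: W B5 → L2 hit [D]
11: W B5 → L2 hit [D]
12: W B5 → L2 hit [D]

DIRTY = [0, 5]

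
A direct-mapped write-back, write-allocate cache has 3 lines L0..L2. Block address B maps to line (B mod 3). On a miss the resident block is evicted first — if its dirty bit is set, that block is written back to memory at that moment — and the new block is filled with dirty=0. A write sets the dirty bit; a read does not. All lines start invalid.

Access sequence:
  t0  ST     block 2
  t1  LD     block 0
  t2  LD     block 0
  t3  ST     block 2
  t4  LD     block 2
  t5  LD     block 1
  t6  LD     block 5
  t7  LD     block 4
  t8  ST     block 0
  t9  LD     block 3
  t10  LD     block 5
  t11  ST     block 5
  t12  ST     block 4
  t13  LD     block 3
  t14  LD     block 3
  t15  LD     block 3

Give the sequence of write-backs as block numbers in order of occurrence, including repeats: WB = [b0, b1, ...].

WB = [2, 0]

0: W B2 -> L2 miss  d=D]
1: R B0 -> L0 miss  d=-]
2: R B0 -> L0 hit  d=-]
3: W B2 -> L2 hit  d=D]
4: R B2 -> L2 hit  d=D]
5: R B1 -> L1 miss  d=-]
6: R B5 -> L2 miss wb->B2  d=-]
7: R B4 -> L1 miss  d=-]
8: W B0 -> L0 hit  d=D]
9: R B3 -> L0 miss wb->B0  d=-]
10: R B5 -> L2 hit  d=-]
11: W B5 -> L2 hit  d=D]
12: W B4 -> L1 hit  d=D]
13: R B3 -> L0 hit  d=-]
14: R B3 -> L0 hit  d=-]
15: R B3 -> L0 hit  d=-]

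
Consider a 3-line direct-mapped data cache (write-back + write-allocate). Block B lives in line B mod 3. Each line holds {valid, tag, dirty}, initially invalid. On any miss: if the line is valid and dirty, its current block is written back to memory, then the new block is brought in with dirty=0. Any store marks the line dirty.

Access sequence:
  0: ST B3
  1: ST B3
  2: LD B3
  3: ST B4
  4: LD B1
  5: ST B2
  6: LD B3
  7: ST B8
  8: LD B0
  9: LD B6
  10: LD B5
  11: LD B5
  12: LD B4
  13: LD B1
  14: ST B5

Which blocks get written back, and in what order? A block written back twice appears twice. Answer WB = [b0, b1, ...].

WB = [4, 2, 3, 8]

0: W B3 → L0 miss [D]
1: W B3 → L0 hit [D]
2: R B3 → L0 hit [D]
3: W B4 → L1 miss [D]
4: R B1 → L1 miss wb→B4 [-]
5: W B2 → L2 miss [D]
6: R B3 → L0 hit [D]
7: W B8 → L2 miss wb→B2 [D]
8: R B0 → L0 miss wb→B3 [-]
9: R B6 → L0 miss [-]
10: R B5 → L2 miss wb→B8 [-]
11: R B5 → L2 hit [-]
12: R B4 → L1 miss [-]
13: R B1 → L1 miss [-]
14: W B5 → L2 hit [D]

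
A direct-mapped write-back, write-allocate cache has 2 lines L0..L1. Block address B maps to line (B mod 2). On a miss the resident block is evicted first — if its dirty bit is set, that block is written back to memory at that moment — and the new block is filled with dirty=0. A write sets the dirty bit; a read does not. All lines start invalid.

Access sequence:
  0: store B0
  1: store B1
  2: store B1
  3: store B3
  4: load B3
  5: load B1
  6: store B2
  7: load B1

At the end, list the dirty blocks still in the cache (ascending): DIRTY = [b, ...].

0: W B0 → L0 miss [D]
1: W B1 → L1 miss [D]
2: W B1 → L1 hit [D]
3: W B3 → L1 miss wb→B1 [D]
4: R B3 → L1 hit [D]
5: R B1 → L1 miss wb→B3 [-]
6: W B2 → L0 miss wb→B0 [D]
7: R B1 → L1 hit [-]

DIRTY = [2]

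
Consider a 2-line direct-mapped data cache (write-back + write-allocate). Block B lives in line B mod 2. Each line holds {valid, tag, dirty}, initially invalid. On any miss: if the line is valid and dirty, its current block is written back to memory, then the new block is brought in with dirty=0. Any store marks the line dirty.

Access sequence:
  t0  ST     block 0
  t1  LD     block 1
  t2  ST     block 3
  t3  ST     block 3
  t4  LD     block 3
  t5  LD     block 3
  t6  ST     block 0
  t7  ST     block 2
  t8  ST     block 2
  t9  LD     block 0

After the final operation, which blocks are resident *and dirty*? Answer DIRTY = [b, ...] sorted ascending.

0: W B0 -> L0 miss  d=D]
1: R B1 -> L1 miss  d=-]
2: W B3 -> L1 miss  d=D]
3: W B3 -> L1 hit  d=D]
4: R B3 -> L1 hit  d=D]
5: R B3 -> L1 hit  d=D]
6: W B0 -> L0 hit  d=D]
7: W B2 -> L0 miss wb->B0  d=D]
8: W B2 -> L0 hit  d=D]
9: R B0 -> L0 miss wb->B2  d=-]

DIRTY = [3]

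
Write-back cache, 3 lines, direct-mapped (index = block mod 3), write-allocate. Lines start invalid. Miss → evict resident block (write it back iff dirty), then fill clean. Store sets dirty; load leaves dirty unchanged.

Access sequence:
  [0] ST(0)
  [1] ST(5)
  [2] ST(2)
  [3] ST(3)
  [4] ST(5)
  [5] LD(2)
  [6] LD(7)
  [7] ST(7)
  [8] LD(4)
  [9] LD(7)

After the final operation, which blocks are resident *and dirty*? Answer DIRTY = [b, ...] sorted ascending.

0: W B0 -> L0 miss  d=D]
1: W B5 -> L2 miss  d=D]
2: W B2 -> L2 miss wb->B5  d=D]
3: W B3 -> L0 miss wb->B0  d=D]
4: W B5 -> L2 miss wb->B2  d=D]
5: R B2 -> L2 miss wb->B5  d=-]
6: R B7 -> L1 miss  d=-]
7: W B7 -> L1 hit  d=D]
8: R B4 -> L1 miss wb->B7  d=-]
9: R B7 -> L1 miss  d=-]

DIRTY = [3]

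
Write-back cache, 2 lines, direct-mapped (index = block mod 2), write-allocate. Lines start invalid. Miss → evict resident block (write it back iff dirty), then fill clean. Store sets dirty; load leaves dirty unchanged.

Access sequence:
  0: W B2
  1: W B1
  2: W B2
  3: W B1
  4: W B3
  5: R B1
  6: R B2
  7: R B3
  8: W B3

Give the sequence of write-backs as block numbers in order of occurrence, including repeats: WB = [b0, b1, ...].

WB = [1, 3]

0: W B2 -> L0 miss  d=D]
1: W B1 -> L1 miss  d=D]
2: W B2 -> L0 hit  d=D]
3: W B1 -> L1 hit  d=D]
4: W B3 -> L1 miss wb->B1  d=D]
5: R B1 -> L1 miss wb->B3  d=-]
6: R B2 -> L0 hit  d=D]
7: R B3 -> L1 miss  d=-]
8: W B3 -> L1 hit  d=D]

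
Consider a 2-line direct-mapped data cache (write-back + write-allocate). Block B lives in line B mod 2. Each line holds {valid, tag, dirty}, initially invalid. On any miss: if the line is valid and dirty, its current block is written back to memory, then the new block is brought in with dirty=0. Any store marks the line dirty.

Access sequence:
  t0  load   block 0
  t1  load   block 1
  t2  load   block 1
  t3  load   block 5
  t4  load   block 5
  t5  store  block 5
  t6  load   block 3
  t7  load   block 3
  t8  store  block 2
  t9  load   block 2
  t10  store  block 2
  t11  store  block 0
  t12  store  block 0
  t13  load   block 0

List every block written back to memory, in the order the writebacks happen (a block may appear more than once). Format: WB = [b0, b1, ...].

  0 | R B0 → L0 miss [-]
  1 | R B1 → L1 miss [-]
  2 | R B1 → L1 hit [-]
  3 | R B5 → L1 miss [-]
  4 | R B5 → L1 hit [-]
  5 | W B5 → L1 hit [D]
  6 | R B3 → L1 miss wb→B5 [-]
  7 | R B3 → L1 hit [-]
  8 | W B2 → L0 miss [D]
  9 | R B2 → L0 hit [D]
  10 | W B2 → L0 hit [D]
  11 | W B0 → L0 miss wb→B2 [D]
  12 | W B0 → L0 hit [D]
  13 | R B0 → L0 hit [D]

WB = [5, 2]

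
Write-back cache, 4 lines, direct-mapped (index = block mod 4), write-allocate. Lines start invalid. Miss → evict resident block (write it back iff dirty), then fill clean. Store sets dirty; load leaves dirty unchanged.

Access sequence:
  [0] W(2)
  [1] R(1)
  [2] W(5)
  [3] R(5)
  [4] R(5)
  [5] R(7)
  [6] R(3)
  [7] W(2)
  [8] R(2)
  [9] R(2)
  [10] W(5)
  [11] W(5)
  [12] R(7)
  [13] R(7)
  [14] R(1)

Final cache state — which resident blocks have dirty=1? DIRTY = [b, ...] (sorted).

0: W B2 → L2 miss [D]
1: R B1 → L1 miss [-]
2: W B5 → L1 miss [D]
3: R B5 → L1 hit [D]
4: R B5 → L1 hit [D]
5: R B7 → L3 miss [-]
6: R B3 → L3 miss [-]
7: W B2 → L2 hit [D]
8: R B2 → L2 hit [D]
9: R B2 → L2 hit [D]
10: W B5 → L1 hit [D]
11: W B5 → L1 hit [D]
12: R B7 → L3 miss [-]
13: R B7 → L3 hit [-]
14: R B1 → L1 miss wb→B5 [-]

DIRTY = [2]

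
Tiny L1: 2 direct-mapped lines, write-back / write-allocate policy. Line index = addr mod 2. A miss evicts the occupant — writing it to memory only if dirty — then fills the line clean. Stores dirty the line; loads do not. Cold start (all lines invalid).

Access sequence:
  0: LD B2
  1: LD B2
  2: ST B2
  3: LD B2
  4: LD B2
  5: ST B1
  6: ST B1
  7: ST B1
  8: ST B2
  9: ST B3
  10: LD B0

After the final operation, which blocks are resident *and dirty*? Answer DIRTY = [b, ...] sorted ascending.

DIRTY = [3]

0: R B2 → L0 miss [-]
1: R B2 → L0 hit [-]
2: W B2 → L0 hit [D]
3: R B2 → L0 hit [D]
4: R B2 → L0 hit [D]
5: W B1 → L1 miss [D]
6: W B1 → L1 hit [D]
7: W B1 → L1 hit [D]
8: W B2 → L0 hit [D]
9: W B3 → L1 miss wb→B1 [D]
10: R B0 → L0 miss wb→B2 [-]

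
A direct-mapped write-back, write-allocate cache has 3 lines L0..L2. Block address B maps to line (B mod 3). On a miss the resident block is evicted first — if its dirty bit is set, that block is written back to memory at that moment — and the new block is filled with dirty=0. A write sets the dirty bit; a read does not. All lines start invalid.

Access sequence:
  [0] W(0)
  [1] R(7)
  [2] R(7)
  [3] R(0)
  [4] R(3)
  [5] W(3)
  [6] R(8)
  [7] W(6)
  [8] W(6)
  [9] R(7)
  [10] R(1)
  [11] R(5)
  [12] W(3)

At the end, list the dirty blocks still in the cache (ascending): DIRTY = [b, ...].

DIRTY = [3]

0: W B0 -> L0 miss  d=D]
1: R B7 -> L1 miss  d=-]
2: R B7 -> L1 hit  d=-]
3: R B0 -> L0 hit  d=D]
4: R B3 -> L0 miss wb->B0  d=-]
5: W B3 -> L0 hit  d=D]
6: R B8 -> L2 miss  d=-]
7: W B6 -> L0 miss wb->B3  d=D]
8: W B6 -> L0 hit  d=D]
9: R B7 -> L1 hit  d=-]
10: R B1 -> L1 miss  d=-]
11: R B5 -> L2 miss  d=-]
12: W B3 -> L0 miss wb->B6  d=D]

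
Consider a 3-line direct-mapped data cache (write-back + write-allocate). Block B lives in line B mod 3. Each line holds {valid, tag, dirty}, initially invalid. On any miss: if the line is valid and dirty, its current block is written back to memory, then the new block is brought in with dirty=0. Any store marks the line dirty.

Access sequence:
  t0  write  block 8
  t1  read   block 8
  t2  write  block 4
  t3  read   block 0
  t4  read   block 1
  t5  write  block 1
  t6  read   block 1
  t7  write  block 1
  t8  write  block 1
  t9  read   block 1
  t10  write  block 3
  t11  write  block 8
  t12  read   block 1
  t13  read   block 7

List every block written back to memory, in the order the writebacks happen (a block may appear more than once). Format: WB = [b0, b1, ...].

WB = [4, 1]

0: W B8 -> L2 miss  d=D]
1: R B8 -> L2 hit  d=D]
2: W B4 -> L1 miss  d=D]
3: R B0 -> L0 miss  d=-]
4: R B1 -> L1 miss wb->B4  d=-]
5: W B1 -> L1 hit  d=D]
6: R B1 -> L1 hit  d=D]
7: W B1 -> L1 hit  d=D]
8: W B1 -> L1 hit  d=D]
9: R B1 -> L1 hit  d=D]
10: W B3 -> L0 miss  d=D]
11: W B8 -> L2 hit  d=D]
12: R B1 -> L1 hit  d=D]
13: R B7 -> L1 miss wb->B1  d=-]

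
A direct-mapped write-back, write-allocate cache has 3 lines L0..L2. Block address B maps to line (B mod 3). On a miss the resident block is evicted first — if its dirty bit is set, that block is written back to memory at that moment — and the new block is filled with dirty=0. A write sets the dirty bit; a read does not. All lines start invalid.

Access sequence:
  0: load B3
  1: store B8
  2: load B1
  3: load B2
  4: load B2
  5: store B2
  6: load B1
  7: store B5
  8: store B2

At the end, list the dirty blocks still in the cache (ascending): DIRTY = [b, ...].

0: R B3 -> L0 miss  d=-]
1: W B8 -> L2 miss  d=D]
2: R B1 -> L1 miss  d=-]
3: R B2 -> L2 miss wb->B8  d=-]
4: R B2 -> L2 hit  d=-]
5: W B2 -> L2 hit  d=D]
6: R B1 -> L1 hit  d=-]
7: W B5 -> L2 miss wb->B2  d=D]
8: W B2 -> L2 miss wb->B5  d=D]

DIRTY = [2]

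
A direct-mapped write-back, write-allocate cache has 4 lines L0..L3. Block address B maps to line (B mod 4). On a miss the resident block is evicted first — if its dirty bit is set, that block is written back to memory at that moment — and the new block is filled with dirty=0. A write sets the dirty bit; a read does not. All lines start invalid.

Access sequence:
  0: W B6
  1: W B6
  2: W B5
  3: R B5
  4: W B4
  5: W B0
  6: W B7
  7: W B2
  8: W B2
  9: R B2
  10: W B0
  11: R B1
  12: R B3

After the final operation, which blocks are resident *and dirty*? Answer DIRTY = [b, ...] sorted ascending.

DIRTY = [0, 2]

0: W B6 → L2 miss [D]
1: W B6 → L2 hit [D]
2: W B5 → L1 miss [D]
3: R B5 → L1 hit [D]
4: W B4 → L0 miss [D]
5: W B0 → L0 miss wb→B4 [D]
6: W B7 → L3 miss [D]
7: W B2 → L2 miss wb→B6 [D]
8: W B2 → L2 hit [D]
9: R B2 → L2 hit [D]
10: W B0 → L0 hit [D]
11: R B1 → L1 miss wb→B5 [-]
12: R B3 → L3 miss wb→B7 [-]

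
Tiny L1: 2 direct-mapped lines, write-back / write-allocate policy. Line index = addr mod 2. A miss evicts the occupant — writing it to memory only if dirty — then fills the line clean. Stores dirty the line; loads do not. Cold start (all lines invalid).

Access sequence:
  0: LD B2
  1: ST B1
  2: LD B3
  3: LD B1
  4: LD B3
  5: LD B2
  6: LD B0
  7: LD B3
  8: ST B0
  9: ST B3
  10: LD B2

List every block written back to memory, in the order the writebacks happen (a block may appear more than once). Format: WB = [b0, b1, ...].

0: R B2 -> L0 miss  d=-]
1: W B1 -> L1 miss  d=D]
2: R B3 -> L1 miss wb->B1  d=-]
3: R B1 -> L1 miss  d=-]
4: R B3 -> L1 miss  d=-]
5: R B2 -> L0 hit  d=-]
6: R B0 -> L0 miss  d=-]
7: R B3 -> L1 hit  d=-]
8: W B0 -> L0 hit  d=D]
9: W B3 -> L1 hit  d=D]
10: R B2 -> L0 miss wb->B0  d=-]

WB = [1, 0]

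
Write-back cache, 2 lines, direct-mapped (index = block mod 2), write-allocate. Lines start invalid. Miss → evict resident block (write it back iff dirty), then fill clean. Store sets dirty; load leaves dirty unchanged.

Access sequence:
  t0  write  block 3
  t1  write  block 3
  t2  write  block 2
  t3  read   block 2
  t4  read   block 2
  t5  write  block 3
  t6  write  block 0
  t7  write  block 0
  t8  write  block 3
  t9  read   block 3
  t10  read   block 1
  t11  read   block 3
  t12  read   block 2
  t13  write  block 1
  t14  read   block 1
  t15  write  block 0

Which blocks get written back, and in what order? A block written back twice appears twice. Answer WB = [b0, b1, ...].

WB = [2, 3, 0]

0: W B3 → L1 miss [D]
1: W B3 → L1 hit [D]
2: W B2 → L0 miss [D]
3: R B2 → L0 hit [D]
4: R B2 → L0 hit [D]
5: W B3 → L1 hit [D]
6: W B0 → L0 miss wb→B2 [D]
7: W B0 → L0 hit [D]
8: W B3 → L1 hit [D]
9: R B3 → L1 hit [D]
10: R B1 → L1 miss wb→B3 [-]
11: R B3 → L1 miss [-]
12: R B2 → L0 miss wb→B0 [-]
13: W B1 → L1 miss [D]
14: R B1 → L1 hit [D]
15: W B0 → L0 miss [D]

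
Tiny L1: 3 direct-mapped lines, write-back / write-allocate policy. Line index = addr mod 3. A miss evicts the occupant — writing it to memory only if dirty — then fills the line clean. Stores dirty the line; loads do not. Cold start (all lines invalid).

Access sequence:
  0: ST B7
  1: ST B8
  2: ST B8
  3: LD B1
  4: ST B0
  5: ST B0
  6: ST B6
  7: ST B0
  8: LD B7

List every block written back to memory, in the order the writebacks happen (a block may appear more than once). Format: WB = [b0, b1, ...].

WB = [7, 0, 6]

  0 | W B7 → L1 miss [D]
  1 | W B8 → L2 miss [D]
  2 | W B8 → L2 hit [D]
  3 | R B1 → L1 miss wb→B7 [-]
  4 | W B0 → L0 miss [D]
  5 | W B0 → L0 hit [D]
  6 | W B6 → L0 miss wb→B0 [D]
  7 | W B0 → L0 miss wb→B6 [D]
  8 | R B7 → L1 miss [-]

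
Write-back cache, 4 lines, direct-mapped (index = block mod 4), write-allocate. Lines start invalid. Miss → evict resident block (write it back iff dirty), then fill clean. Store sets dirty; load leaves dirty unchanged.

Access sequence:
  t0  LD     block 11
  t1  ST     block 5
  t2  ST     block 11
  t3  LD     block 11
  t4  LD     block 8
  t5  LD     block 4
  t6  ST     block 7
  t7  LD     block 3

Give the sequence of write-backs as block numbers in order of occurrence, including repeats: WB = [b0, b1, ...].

WB = [11, 7]

0: R B11 → L3 miss [-]
1: W B5 → L1 miss [D]
2: W B11 → L3 hit [D]
3: R B11 → L3 hit [D]
4: R B8 → L0 miss [-]
5: R B4 → L0 miss [-]
6: W B7 → L3 miss wb→B11 [D]
7: R B3 → L3 miss wb→B7 [-]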